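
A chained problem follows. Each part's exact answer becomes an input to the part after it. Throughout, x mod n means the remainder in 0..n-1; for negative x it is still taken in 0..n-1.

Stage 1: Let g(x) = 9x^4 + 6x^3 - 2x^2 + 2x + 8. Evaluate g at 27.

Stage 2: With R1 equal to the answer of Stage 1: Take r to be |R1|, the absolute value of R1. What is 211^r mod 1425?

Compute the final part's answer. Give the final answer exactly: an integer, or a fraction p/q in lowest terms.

Stage 1: 9*(27)^4 + 6*(27)^3 - 2*(27)^2 + 2*(27)^1 + 8 = (4782969) + (118098) + (-1458) + (54) + (8) = 4899671; answer 4899671
Stage 2: R1 = 4899671; r = 4899671; squarings mod 1425: 211^1=211, 211^2=346, 211^4=16, 211^8=256, 211^16=1411, 211^32=196, 211^64=1366, 211^128=631, 211^256=586, 211^512=1396, 211^1024=841, 211^2048=481, 211^4096=511, 211^8192=346, 211^16384=16, 211^32768=256, 211^65536=1411, 211^131072=196, 211^262144=1366, 211^524288=631, 211^1048576=586, 211^2097152=1396, 211^4194304=841; 211^4899671 = 211^1 * 211^2 * 211^4 * 211^16 * 211^64 * 211^256 * 211^512 * 211^16384 * 211^32768 * 211^131072 * 211^524288 * 211^4194304 = 1036 (mod 1425); answer 1036

1036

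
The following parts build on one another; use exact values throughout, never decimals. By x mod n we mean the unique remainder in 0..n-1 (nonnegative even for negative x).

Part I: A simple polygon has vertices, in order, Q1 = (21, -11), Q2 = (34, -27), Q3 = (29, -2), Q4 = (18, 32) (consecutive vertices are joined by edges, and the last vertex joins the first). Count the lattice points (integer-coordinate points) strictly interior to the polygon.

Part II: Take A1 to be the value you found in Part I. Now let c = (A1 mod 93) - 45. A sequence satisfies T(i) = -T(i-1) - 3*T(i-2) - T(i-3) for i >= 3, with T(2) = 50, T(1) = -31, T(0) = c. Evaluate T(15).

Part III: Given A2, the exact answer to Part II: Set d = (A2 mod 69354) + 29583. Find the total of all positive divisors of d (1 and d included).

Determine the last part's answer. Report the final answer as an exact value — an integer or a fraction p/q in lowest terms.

53760

Part I: cross terms: (21*-27 - 34*-11)=-193, (34*-2 - 29*-27)=715, (29*32 - 18*-2)=964, (18*-11 - 21*32)=-870; twice the area = |616| = 616; area = 308; boundary points = 1 + 5 + 1 + 1 = 8; strictly interior points = area - boundary/2 + 1 = 305; answer 305
Part II: A1 = 305; c = -19; T(3) = -1*(50) - 3*(-31) - 1*(-19) = 62; iterating: T(3)=62, T(4)=-181, T(5)=-55, T(6)=536, T(7)=-190, T(8)=-1363, T(9)=1397, T(10)=2882, T(11)=-5710, T(12)=-4333, T(13)=18581, T(14)=128, T(15)=-51538; answer -51538
Part III: A2 = -51538; d = 47399; 47399 = 11 * 31 * 139; sigma = (1 + 11) * (1 + 31) * (1 + 139) = 12 * 32 * 140 = 53760; answer 53760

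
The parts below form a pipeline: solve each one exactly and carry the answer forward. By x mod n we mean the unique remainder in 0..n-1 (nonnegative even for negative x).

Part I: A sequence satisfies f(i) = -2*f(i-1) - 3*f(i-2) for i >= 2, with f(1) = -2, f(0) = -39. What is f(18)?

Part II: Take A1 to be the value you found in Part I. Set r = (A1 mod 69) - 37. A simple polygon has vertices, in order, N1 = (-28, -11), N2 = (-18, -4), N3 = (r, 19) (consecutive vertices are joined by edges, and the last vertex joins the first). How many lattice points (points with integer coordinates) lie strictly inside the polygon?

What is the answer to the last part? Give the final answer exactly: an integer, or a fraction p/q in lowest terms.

Part I: f(2) = -2*(-2) - 3*(-39) = 121; iterating: f(2)=121, f(3)=-236, f(4)=109, f(5)=490, f(6)=-1307, f(7)=1144, f(8)=1633, f(9)=-6698, f(10)=8497, f(11)=3100, f(12)=-31691, f(13)=54082, f(14)=-13091, f(15)=-136064, f(16)=311401, f(17)=-214610, f(18)=-504983; answer -504983
Part II: A1 = -504983; r = -9; cross terms: (-28*-4 - -18*-11)=-86, (-18*19 - -9*-4)=-378, (-9*-11 - -28*19)=631; twice the area = |167| = 167; area = 167/2; boundary points = 1 + 1 + 1 = 3; strictly interior points = area - boundary/2 + 1 = 83; answer 83

83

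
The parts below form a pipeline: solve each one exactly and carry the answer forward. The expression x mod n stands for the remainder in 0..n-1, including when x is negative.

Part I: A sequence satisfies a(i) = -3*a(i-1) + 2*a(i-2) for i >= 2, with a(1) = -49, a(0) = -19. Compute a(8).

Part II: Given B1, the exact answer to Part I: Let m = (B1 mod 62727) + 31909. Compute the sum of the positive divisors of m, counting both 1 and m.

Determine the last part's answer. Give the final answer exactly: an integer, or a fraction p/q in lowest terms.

Part I: a(2) = -3*(-49) + 2*(-19) = 109; iterating: a(2)=109, a(3)=-425, a(4)=1493, a(5)=-5329, a(6)=18973, a(7)=-67577, a(8)=240677; answer 240677
Part II: B1 = 240677; m = 84405; 84405 = 3 * 5 * 17 * 331; sigma = (1 + 3) * (1 + 5) * (1 + 17) * (1 + 331) = 4 * 6 * 18 * 332 = 143424; answer 143424

143424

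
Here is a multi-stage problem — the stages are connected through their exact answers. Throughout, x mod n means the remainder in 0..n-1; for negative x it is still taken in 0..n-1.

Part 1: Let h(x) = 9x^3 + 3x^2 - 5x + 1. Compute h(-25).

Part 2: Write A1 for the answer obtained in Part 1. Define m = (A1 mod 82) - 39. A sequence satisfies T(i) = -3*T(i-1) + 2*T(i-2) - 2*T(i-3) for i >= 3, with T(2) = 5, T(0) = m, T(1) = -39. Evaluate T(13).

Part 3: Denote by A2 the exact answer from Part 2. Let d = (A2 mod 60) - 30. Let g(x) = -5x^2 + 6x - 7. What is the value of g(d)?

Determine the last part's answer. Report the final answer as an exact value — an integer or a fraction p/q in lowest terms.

Part 1: 9*(-25)^3 + 3*(-25)^2 - 5*(-25)^1 + 1 = (-140625) + (1875) + (125) + (1) = -138624; answer -138624
Part 2: A1 = -138624; m = -1; T(3) = -3*(5) + 2*(-39) - 2*(-1) = -91; iterating: T(3)=-91, T(4)=361, T(5)=-1275, T(6)=4729, T(7)=-17459, T(8)=64385, T(9)=-237531, T(10)=876281, T(11)=-3232675, T(12)=11925649, T(13)=-43994859; answer -43994859
Part 3: A2 = -43994859; d = -9; -5*(-9)^2 + 6*(-9)^1 - 7 = (-405) + (-54) + (-7) = -466; answer -466

-466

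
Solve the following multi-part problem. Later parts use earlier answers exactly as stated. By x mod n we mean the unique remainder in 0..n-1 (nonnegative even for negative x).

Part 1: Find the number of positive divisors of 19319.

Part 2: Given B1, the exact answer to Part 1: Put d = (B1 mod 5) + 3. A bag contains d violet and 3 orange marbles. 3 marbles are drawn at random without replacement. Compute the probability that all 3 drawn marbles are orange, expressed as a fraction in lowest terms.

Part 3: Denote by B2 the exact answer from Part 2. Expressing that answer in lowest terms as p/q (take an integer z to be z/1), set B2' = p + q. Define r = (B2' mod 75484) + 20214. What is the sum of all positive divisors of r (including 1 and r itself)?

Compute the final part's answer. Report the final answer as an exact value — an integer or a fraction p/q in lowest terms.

Part 1: 19319 is prime, so its only divisors are 1 and 19319; count = 2; answer 2
Part 2: B1 = 2; d = 5; total draws C(8,3) = 56; favorable C(3,3) = 1; P = 1/56; answer 1/56
Part 3: B2 = 1/56; threaded value p + q = 57; r = 20271; 20271 = 3 * 29 * 233; sigma = (1 + 3) * (1 + 29) * (1 + 233) = 4 * 30 * 234 = 28080; answer 28080

28080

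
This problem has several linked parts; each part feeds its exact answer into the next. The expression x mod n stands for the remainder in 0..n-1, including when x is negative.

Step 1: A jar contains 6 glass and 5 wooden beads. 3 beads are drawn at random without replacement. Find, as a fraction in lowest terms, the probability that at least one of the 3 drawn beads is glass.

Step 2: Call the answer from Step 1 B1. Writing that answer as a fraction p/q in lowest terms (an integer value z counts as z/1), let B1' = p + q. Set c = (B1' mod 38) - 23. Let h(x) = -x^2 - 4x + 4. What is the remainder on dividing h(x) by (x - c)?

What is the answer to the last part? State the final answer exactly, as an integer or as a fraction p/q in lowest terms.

-17

Step 1: total draws C(11,3) = 165; complement C(5,3) = 10; favorable 165 - 10 = 155; P = 31/33; answer 31/33
Step 2: B1 = 31/33; threaded value p + q = 64; c = 3; remainder = value at the root: -1*(3)^2 - 4*(3)^1 + 4 = (-9) + (-12) + (4) = -17; answer -17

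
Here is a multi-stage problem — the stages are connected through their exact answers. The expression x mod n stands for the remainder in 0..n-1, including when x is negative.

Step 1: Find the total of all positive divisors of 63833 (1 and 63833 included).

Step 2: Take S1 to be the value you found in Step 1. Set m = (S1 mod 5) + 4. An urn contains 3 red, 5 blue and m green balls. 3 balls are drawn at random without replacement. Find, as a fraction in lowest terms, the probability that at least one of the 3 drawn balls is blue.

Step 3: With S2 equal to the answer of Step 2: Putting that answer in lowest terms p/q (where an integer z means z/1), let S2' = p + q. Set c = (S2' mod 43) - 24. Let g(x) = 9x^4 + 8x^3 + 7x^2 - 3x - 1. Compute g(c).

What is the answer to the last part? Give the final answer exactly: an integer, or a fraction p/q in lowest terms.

Step 1: 63833 = 7 * 11 * 829; sigma = (1 + 7) * (1 + 11) * (1 + 829) = 8 * 12 * 830 = 79680; answer 79680
Step 2: S1 = 79680; m = 4; total draws C(12,3) = 220; complement C(7,3) = 35; favorable 220 - 35 = 185; P = 37/44; answer 37/44
Step 3: S2 = 37/44; threaded value p + q = 81; c = 14; 9*(14)^4 + 8*(14)^3 + 7*(14)^2 - 3*(14)^1 - 1 = (345744) + (21952) + (1372) + (-42) + (-1) = 369025; answer 369025

369025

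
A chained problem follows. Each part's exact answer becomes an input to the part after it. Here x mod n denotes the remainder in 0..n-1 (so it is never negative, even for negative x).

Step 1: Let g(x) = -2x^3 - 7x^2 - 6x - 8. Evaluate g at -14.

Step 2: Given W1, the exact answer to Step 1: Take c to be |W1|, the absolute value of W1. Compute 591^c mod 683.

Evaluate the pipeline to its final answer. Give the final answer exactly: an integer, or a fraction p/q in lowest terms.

183

Step 1: -2*(-14)^3 - 7*(-14)^2 - 6*(-14)^1 - 8 = (5488) + (-1372) + (84) + (-8) = 4192; answer 4192
Step 2: W1 = 4192; c = 4192; squarings mod 683: 591^1=591, 591^2=268, 591^4=109, 591^8=270, 591^16=502, 591^32=660, 591^64=529, 591^128=494, 591^256=205, 591^512=362, 591^1024=591, 591^2048=268, 591^4096=109; 591^4192 = 591^32 * 591^64 * 591^4096 = 183 (mod 683); answer 183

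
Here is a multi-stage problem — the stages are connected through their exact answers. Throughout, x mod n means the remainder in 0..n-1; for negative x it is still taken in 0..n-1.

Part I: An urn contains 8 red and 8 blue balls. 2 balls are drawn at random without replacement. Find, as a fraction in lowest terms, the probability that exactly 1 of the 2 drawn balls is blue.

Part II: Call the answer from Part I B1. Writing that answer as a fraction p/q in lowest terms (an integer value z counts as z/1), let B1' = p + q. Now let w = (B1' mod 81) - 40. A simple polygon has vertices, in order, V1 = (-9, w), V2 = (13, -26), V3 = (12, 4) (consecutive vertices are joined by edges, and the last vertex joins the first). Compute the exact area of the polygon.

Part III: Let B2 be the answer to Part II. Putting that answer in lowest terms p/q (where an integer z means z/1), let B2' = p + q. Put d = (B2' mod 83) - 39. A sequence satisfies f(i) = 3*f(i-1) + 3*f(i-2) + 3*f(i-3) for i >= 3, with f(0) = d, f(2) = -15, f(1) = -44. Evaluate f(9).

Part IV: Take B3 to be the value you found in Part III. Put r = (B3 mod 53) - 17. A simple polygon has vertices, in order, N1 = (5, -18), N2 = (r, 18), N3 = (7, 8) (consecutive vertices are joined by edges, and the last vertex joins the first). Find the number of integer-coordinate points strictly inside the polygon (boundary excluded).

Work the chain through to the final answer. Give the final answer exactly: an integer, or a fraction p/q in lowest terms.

60

Part I: total draws C(16,2) = 120; favorable C(8,1)*C(8,1) = 64; P = 8/15; answer 8/15
Part II: B1 = 8/15; threaded value p + q = 23; w = -17; cross terms: (-9*-26 - 13*-17)=455, (13*4 - 12*-26)=364, (12*-17 - -9*4)=-168; twice the area = |651| = 651; area = 651/2; answer 651/2
Part III: B2 = 651/2; threaded value p + q = 653; d = 33; f(3) = 3*(-15) + 3*(-44) + 3*(33) = -78; iterating: f(3)=-78, f(4)=-411, f(5)=-1512, f(6)=-6003, f(7)=-23778, f(8)=-93879, f(9)=-370980; answer -370980
Part IV: B3 = -370980; r = 3; cross terms: (5*18 - 3*-18)=144, (3*8 - 7*18)=-102, (7*-18 - 5*8)=-166; twice the area = |-124| = 124; area = 62; boundary points = 2 + 2 + 2 = 6; strictly interior points = area - boundary/2 + 1 = 60; answer 60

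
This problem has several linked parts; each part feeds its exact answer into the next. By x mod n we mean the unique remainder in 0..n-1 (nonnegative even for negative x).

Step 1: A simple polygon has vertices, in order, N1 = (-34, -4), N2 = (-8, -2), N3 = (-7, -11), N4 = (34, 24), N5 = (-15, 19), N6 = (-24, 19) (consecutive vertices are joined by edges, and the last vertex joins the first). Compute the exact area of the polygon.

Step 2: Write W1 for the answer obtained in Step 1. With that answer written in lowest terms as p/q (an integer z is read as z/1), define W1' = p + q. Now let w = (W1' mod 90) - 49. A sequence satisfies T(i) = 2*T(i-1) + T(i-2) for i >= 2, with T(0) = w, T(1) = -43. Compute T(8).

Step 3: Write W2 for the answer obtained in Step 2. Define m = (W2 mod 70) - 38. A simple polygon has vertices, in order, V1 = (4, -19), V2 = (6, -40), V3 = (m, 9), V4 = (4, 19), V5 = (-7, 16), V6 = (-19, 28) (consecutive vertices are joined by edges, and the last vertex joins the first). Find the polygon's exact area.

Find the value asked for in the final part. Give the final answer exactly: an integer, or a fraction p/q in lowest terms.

Step 1: cross terms: (-34*-2 - -8*-4)=36, (-8*-11 - -7*-2)=74, (-7*24 - 34*-11)=206, (34*19 - -15*24)=1006, (-15*19 - -24*19)=171, (-24*-4 - -34*19)=742; twice the area = |2235| = 2235; area = 2235/2; answer 2235/2
Step 2: W1 = 2235/2; threaded value p + q = 2237; w = 28; T(2) = 2*(-43) + 1*(28) = -58; iterating: T(2)=-58, T(3)=-159, T(4)=-376, T(5)=-911, T(6)=-2198, T(7)=-5307, T(8)=-12812; answer -12812
Step 3: W2 = -12812; m = 30; cross terms: (4*-40 - 6*-19)=-46, (6*9 - 30*-40)=1254, (30*19 - 4*9)=534, (4*16 - -7*19)=197, (-7*28 - -19*16)=108, (-19*-19 - 4*28)=249; twice the area = |2296| = 2296; area = 1148; answer 1148

1148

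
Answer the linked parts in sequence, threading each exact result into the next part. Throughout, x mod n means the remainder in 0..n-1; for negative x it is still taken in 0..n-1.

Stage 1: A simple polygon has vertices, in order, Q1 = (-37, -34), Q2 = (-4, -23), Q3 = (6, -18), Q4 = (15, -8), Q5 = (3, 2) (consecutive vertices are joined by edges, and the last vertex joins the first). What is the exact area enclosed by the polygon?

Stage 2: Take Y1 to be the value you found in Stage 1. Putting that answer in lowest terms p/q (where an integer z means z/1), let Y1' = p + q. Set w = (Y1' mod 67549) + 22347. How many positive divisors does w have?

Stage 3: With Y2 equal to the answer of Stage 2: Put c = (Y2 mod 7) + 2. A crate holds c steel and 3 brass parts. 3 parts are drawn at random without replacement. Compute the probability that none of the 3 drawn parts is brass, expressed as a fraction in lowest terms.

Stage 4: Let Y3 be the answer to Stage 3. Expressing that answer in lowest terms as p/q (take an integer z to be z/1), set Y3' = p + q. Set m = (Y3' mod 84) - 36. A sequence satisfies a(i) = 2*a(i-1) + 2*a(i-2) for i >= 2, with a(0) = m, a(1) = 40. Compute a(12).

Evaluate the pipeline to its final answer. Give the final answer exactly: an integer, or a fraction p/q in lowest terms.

1448640

Stage 1: cross terms: (-37*-23 - -4*-34)=715, (-4*-18 - 6*-23)=210, (6*-8 - 15*-18)=222, (15*2 - 3*-8)=54, (3*-34 - -37*2)=-28; twice the area = |1173| = 1173; area = 1173/2; answer 1173/2
Stage 2: Y1 = 1173/2; threaded value p + q = 1175; w = 23522; 23522 = 2 * 19 * 619; number of divisors = (1+1) * (1+1) * (1+1) = 8; answer 8
Stage 3: Y2 = 8; c = 3; total draws C(6,3) = 20; favorable C(3,3) = 1; P = 1/20; answer 1/20
Stage 4: Y3 = 1/20; threaded value p + q = 21; m = -15; a(2) = 2*(40) + 2*(-15) = 50; iterating: a(2)=50, a(3)=180, a(4)=460, a(5)=1280, a(6)=3480, a(7)=9520, a(8)=26000, a(9)=71040, a(10)=194080, a(11)=530240, a(12)=1448640; answer 1448640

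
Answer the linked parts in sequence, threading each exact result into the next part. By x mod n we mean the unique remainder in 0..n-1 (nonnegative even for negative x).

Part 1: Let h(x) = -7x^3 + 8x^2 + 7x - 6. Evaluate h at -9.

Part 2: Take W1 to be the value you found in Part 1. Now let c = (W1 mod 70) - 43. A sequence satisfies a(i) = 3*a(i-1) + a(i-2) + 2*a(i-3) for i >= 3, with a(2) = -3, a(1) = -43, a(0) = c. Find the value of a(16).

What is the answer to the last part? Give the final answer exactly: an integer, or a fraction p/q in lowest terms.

-1195054431

Part 1: -7*(-9)^3 + 8*(-9)^2 + 7*(-9)^1 - 6 = (5103) + (648) + (-63) + (-6) = 5682; answer 5682
Part 2: W1 = 5682; c = -31; a(3) = 3*(-3) + 1*(-43) + 2*(-31) = -114; iterating: a(3)=-114, a(4)=-431, a(5)=-1413, a(6)=-4898, a(7)=-16969, a(8)=-58631, a(9)=-202658, a(10)=-700543, a(11)=-2421549, a(12)=-8370506, a(13)=-28934153, a(14)=-100016063, a(15)=-345723354, a(16)=-1195054431; answer -1195054431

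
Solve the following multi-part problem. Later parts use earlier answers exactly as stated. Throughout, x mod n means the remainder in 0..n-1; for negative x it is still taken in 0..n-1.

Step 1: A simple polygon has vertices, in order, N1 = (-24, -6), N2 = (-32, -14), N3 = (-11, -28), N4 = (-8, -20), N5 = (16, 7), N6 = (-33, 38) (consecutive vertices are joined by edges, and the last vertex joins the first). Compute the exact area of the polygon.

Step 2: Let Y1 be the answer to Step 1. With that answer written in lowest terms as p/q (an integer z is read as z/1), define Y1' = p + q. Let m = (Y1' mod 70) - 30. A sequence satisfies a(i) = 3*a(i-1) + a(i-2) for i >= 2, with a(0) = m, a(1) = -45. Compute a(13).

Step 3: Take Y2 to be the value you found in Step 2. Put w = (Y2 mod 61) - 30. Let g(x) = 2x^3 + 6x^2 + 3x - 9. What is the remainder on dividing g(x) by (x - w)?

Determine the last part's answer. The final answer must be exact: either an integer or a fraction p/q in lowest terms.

-5454

Step 1: cross terms: (-24*-14 - -32*-6)=144, (-32*-28 - -11*-14)=742, (-11*-20 - -8*-28)=-4, (-8*7 - 16*-20)=264, (16*38 - -33*7)=839, (-33*-6 - -24*38)=1110; twice the area = |3095| = 3095; area = 3095/2; answer 3095/2
Step 2: Y1 = 3095/2; threaded value p + q = 3097; m = -13; a(2) = 3*(-45) + 1*(-13) = -148; iterating: a(2)=-148, a(3)=-489, a(4)=-1615, a(5)=-5334, a(6)=-17617, a(7)=-58185, a(8)=-192172, a(9)=-634701, a(10)=-2096275, a(11)=-6923526, a(12)=-22866853, a(13)=-75524085; answer -75524085
Step 3: Y2 = -75524085; w = -15; remainder = value at the root: 2*(-15)^3 + 6*(-15)^2 + 3*(-15)^1 - 9 = (-6750) + (1350) + (-45) + (-9) = -5454; answer -5454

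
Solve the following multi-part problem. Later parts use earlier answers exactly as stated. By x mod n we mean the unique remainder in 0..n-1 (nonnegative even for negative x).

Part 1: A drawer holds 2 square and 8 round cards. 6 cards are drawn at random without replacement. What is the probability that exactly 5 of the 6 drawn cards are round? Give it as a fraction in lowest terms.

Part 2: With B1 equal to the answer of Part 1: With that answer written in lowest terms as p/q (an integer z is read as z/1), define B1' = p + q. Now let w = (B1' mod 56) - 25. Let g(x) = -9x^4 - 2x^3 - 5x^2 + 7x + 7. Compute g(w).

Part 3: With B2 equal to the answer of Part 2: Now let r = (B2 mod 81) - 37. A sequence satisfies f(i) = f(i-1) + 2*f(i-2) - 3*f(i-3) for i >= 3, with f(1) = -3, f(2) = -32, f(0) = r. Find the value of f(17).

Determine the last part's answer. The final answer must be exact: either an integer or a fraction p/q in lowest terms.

Part 1: total draws C(10,6) = 210; favorable C(8,5)*C(2,1) = 112; P = 8/15; answer 8/15
Part 2: B1 = 8/15; threaded value p + q = 23; w = -2; -9*(-2)^4 - 2*(-2)^3 - 5*(-2)^2 + 7*(-2)^1 + 7 = (-144) + (16) + (-20) + (-14) + (7) = -155; answer -155
Part 3: B2 = -155; r = -30; f(3) = 1*(-32) + 2*(-3) - 3*(-30) = 52; iterating: f(3)=52, f(4)=-3, f(5)=197, f(6)=35, f(7)=438, f(8)=-83, f(9)=688, f(10)=-792, f(11)=833, f(12)=-2815, f(13)=1227, f(14)=-6902, f(15)=3997, f(16)=-13488, f(17)=15212; answer 15212

15212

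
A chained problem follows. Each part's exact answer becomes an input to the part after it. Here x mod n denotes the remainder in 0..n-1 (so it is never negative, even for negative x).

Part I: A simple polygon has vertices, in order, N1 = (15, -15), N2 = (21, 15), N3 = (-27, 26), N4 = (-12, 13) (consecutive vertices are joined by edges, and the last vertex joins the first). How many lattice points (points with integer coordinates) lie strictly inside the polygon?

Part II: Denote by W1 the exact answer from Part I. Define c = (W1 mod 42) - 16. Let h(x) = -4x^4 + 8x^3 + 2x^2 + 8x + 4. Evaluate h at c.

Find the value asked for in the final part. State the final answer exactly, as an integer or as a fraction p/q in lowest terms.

-229166

Part I: cross terms: (15*15 - 21*-15)=540, (21*26 - -27*15)=951, (-27*13 - -12*26)=-39, (-12*-15 - 15*13)=-15; twice the area = |1437| = 1437; area = 1437/2; boundary points = 6 + 1 + 1 + 1 = 9; strictly interior points = area - boundary/2 + 1 = 715; answer 715
Part II: W1 = 715; c = -15; -4*(-15)^4 + 8*(-15)^3 + 2*(-15)^2 + 8*(-15)^1 + 4 = (-202500) + (-27000) + (450) + (-120) + (4) = -229166; answer -229166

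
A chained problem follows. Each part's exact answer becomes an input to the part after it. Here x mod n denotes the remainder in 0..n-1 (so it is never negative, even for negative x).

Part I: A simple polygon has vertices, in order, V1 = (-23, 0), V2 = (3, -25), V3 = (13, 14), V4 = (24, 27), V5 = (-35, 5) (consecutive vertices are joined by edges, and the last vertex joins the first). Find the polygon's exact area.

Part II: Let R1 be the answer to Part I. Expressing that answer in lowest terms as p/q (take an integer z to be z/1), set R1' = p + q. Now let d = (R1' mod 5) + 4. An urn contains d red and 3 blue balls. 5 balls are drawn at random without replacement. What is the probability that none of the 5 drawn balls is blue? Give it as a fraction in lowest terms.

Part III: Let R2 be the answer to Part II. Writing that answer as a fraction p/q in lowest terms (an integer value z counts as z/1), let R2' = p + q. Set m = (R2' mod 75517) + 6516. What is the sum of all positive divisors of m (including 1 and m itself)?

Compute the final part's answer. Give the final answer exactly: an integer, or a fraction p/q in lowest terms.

Part I: cross terms: (-23*-25 - 3*0)=575, (3*14 - 13*-25)=367, (13*27 - 24*14)=15, (24*5 - -35*27)=1065, (-35*0 - -23*5)=115; twice the area = |2137| = 2137; area = 2137/2; answer 2137/2
Part II: R1 = 2137/2; threaded value p + q = 2139; d = 8; total draws C(11,5) = 462; favorable C(8,5) = 56; P = 4/33; answer 4/33
Part III: R2 = 4/33; threaded value p + q = 37; m = 6553; 6553 is prime, so its only divisors are 1 and 6553; sigma = 1 + 6553 = 6554; answer 6554

6554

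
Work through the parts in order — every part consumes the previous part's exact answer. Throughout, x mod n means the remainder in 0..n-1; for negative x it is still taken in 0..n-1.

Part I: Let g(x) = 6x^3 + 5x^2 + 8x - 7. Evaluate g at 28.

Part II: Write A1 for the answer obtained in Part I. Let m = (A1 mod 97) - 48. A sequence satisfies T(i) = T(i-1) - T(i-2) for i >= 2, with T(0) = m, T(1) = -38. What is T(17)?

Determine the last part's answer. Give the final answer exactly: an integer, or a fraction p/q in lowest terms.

Part I: 6*(28)^3 + 5*(28)^2 + 8*(28)^1 - 7 = (131712) + (3920) + (224) + (-7) = 135849; answer 135849
Part II: A1 = 135849; m = 1; T(2) = 1*(-38) - 1*(1) = -39; iterating: T(2)=-39, T(3)=-1, T(4)=38, T(5)=39, T(6)=1, T(7)=-38, T(8)=-39, T(9)=-1, T(10)=38, T(11)=39, T(12)=1, T(13)=-38, T(14)=-39, T(15)=-1, T(16)=38, T(17)=39; answer 39

39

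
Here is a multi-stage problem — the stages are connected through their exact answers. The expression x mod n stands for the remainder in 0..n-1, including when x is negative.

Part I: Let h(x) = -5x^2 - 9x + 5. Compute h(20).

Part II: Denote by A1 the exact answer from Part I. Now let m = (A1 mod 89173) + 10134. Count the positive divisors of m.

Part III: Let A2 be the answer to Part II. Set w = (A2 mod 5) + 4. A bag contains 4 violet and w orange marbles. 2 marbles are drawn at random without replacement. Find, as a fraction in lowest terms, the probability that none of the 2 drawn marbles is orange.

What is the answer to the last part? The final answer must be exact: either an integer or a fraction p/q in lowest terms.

2/15

Part I: -5*(20)^2 - 9*(20)^1 + 5 = (-2000) + (-180) + (5) = -2175; answer -2175
Part II: A1 = -2175; m = 97132; 97132 = 2^2 * 7 * 3469; number of divisors = (2+1) * (1+1) * (1+1) = 12; answer 12
Part III: A2 = 12; w = 6; total draws C(10,2) = 45; favorable C(4,2) = 6; P = 2/15; answer 2/15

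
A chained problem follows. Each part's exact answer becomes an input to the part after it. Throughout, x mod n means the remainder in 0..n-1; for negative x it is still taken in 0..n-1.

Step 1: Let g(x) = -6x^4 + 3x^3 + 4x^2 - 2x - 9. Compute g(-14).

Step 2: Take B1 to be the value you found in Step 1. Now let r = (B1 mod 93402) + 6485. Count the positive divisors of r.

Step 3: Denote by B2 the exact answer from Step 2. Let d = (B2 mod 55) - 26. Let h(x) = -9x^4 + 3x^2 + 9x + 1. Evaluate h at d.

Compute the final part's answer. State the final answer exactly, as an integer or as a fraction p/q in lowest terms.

Step 1: -6*(-14)^4 + 3*(-14)^3 + 4*(-14)^2 - 2*(-14)^1 - 9 = (-230496) + (-8232) + (784) + (28) + (-9) = -237925; answer -237925
Step 2: B1 = -237925; r = 48766; 48766 = 2 * 37 * 659; number of divisors = (1+1) * (1+1) * (1+1) = 8; answer 8
Step 3: B2 = 8; d = -18; -9*(-18)^4 + 3*(-18)^2 + 9*(-18)^1 + 1 = (-944784) + (972) + (-162) + (1) = -943973; answer -943973

-943973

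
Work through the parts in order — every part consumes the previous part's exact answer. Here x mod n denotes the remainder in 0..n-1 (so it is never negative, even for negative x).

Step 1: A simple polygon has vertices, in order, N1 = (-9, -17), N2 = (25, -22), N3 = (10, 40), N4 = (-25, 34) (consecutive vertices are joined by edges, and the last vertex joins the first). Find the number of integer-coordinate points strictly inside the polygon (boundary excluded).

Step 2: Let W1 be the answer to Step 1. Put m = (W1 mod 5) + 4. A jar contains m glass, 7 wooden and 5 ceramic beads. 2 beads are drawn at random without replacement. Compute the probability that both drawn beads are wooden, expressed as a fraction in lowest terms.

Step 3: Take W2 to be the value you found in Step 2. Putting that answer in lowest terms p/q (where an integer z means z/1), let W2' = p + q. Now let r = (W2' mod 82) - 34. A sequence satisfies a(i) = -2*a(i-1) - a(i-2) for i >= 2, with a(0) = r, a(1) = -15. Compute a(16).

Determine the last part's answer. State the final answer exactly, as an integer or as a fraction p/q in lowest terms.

-375

Step 1: cross terms: (-9*-22 - 25*-17)=623, (25*40 - 10*-22)=1220, (10*34 - -25*40)=1340, (-25*-17 - -9*34)=731; twice the area = |3914| = 3914; area = 1957; boundary points = 1 + 1 + 1 + 1 = 4; strictly interior points = area - boundary/2 + 1 = 1956; answer 1956
Step 2: W1 = 1956; m = 5; total draws C(17,2) = 136; favorable C(7,2) = 21; P = 21/136; answer 21/136
Step 3: W2 = 21/136; threaded value p + q = 157; r = 41; a(2) = -2*(-15) - 1*(41) = -11; iterating: a(2)=-11, a(3)=37, a(4)=-63, a(5)=89, a(6)=-115, a(7)=141, a(8)=-167, a(9)=193, a(10)=-219, a(11)=245, a(12)=-271, a(13)=297, a(14)=-323, a(15)=349, a(16)=-375; answer -375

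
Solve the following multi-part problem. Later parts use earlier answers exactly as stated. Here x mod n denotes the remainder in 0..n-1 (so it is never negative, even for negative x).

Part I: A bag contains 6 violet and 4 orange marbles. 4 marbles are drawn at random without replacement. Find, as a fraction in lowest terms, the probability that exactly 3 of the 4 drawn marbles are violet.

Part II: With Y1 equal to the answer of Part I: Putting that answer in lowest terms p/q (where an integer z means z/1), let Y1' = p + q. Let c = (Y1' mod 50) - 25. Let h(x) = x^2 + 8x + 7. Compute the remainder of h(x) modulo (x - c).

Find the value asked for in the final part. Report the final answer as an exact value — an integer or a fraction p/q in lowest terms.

55

Part I: total draws C(10,4) = 210; favorable C(6,3)*C(4,1) = 80; P = 8/21; answer 8/21
Part II: Y1 = 8/21; threaded value p + q = 29; c = 4; remainder = value at the root: 1*(4)^2 + 8*(4)^1 + 7 = (16) + (32) + (7) = 55; answer 55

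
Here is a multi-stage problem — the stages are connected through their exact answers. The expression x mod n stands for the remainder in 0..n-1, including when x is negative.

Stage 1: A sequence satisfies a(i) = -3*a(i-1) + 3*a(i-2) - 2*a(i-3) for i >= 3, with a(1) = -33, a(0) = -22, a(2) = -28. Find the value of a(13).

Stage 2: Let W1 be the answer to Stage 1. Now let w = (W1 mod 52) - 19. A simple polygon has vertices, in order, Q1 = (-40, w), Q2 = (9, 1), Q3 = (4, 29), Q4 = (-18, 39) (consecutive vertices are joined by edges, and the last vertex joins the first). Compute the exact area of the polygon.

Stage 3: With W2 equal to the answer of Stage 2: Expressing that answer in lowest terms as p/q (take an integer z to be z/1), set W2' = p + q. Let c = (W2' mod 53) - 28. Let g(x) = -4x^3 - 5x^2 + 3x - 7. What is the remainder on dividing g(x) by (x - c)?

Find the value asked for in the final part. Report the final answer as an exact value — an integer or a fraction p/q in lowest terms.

29933

Stage 1: a(3) = -3*(-28) + 3*(-33) - 2*(-22) = 29; iterating: a(3)=29, a(4)=-105, a(5)=458, a(6)=-1747, a(7)=6825, a(8)=-26632, a(9)=103865, a(10)=-405141, a(11)=1580282, a(12)=-6163999, a(13)=24043125; answer 24043125
Stage 2: W1 = 24043125; w = 22; cross terms: (-40*1 - 9*22)=-238, (9*29 - 4*1)=257, (4*39 - -18*29)=678, (-18*22 - -40*39)=1164; twice the area = |1861| = 1861; area = 1861/2; answer 1861/2
Stage 3: W2 = 1861/2; threaded value p + q = 1863; c = -20; remainder = value at the root: -4*(-20)^3 - 5*(-20)^2 + 3*(-20)^1 - 7 = (32000) + (-2000) + (-60) + (-7) = 29933; answer 29933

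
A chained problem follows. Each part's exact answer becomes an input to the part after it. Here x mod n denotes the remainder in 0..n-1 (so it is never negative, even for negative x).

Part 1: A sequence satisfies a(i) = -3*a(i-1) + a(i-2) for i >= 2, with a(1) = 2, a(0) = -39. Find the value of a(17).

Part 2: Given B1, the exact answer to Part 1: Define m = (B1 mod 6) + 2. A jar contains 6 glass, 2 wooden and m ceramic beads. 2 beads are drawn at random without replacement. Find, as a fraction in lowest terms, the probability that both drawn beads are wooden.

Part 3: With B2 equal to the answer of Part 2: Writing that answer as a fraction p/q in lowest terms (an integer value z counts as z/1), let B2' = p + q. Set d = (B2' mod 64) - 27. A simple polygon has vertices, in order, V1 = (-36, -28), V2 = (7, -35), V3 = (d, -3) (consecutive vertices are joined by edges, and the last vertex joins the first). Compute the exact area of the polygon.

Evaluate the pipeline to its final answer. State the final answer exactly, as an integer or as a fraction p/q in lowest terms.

Part 1: a(2) = -3*(2) + 1*(-39) = -45; iterating: a(2)=-45, a(3)=137, a(4)=-456, a(5)=1505, a(6)=-4971, a(7)=16418, a(8)=-54225, a(9)=179093, a(10)=-591504, a(11)=1953605, a(12)=-6452319, a(13)=21310562, a(14)=-70384005, a(15)=232462577, a(16)=-767771736, a(17)=2535777785; answer 2535777785
Part 2: B1 = 2535777785; m = 7; total draws C(15,2) = 105; favorable C(2,2) = 1; P = 1/105; answer 1/105
Part 3: B2 = 1/105; threaded value p + q = 106; d = 15; cross terms: (-36*-35 - 7*-28)=1456, (7*-3 - 15*-35)=504, (15*-28 - -36*-3)=-528; twice the area = |1432| = 1432; area = 716; answer 716

716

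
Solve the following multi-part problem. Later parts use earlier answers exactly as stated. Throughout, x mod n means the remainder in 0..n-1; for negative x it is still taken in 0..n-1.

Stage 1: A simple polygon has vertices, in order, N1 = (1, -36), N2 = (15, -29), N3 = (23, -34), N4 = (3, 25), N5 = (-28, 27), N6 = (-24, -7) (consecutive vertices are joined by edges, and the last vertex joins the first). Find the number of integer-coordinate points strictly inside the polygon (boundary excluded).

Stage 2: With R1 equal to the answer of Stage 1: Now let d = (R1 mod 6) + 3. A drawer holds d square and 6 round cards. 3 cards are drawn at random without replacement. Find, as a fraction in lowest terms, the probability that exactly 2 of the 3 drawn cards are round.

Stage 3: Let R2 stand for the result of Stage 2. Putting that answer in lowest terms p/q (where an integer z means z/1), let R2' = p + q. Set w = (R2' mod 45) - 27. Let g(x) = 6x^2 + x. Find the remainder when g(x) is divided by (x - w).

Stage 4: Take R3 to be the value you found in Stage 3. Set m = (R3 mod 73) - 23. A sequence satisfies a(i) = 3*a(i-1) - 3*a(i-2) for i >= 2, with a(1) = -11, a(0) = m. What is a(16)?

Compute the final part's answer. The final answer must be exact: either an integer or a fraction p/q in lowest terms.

216513

Stage 1: cross terms: (1*-29 - 15*-36)=511, (15*-34 - 23*-29)=157, (23*25 - 3*-34)=677, (3*27 - -28*25)=781, (-28*-7 - -24*27)=844, (-24*-36 - 1*-7)=871; twice the area = |3841| = 3841; area = 3841/2; boundary points = 7 + 1 + 1 + 1 + 2 + 1 = 13; strictly interior points = area - boundary/2 + 1 = 1915; answer 1915
Stage 2: R1 = 1915; d = 4; total draws C(10,3) = 120; favorable C(6,2)*C(4,1) = 60; P = 1/2; answer 1/2
Stage 3: R2 = 1/2; threaded value p + q = 3; w = -24; remainder = value at the root: 6*(-24)^2 + 1*(-24)^1 = (3456) + (-24) = 3432; answer 3432
Stage 4: R3 = 3432; m = -22; a(2) = 3*(-11) - 3*(-22) = 33; iterating: a(2)=33, a(3)=132, a(4)=297, a(5)=495, a(6)=594, a(7)=297, a(8)=-891, a(9)=-3564, a(10)=-8019, a(11)=-13365, a(12)=-16038, a(13)=-8019, a(14)=24057, a(15)=96228, a(16)=216513; answer 216513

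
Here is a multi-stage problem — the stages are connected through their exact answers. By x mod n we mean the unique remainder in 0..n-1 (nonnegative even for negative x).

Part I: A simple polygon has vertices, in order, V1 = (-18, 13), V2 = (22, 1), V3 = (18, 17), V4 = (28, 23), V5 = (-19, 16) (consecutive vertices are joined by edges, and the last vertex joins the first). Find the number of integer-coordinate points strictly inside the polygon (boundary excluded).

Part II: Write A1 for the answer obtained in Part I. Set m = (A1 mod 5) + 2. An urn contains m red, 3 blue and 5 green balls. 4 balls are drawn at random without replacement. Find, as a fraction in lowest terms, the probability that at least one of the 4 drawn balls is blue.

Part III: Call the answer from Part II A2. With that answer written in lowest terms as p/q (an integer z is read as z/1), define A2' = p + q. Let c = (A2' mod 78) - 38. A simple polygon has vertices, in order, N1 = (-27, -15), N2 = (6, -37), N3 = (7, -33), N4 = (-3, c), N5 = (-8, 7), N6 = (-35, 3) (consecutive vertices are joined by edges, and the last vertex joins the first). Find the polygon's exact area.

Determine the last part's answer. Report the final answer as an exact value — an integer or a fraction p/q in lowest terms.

1437/2

Part I: cross terms: (-18*1 - 22*13)=-304, (22*17 - 18*1)=356, (18*23 - 28*17)=-62, (28*16 - -19*23)=885, (-19*13 - -18*16)=41; twice the area = |916| = 916; area = 458; boundary points = 4 + 4 + 2 + 1 + 1 = 12; strictly interior points = area - boundary/2 + 1 = 453; answer 453
Part II: A1 = 453; m = 5; total draws C(13,4) = 715; complement C(10,4) = 210; favorable 715 - 210 = 505; P = 101/143; answer 101/143
Part III: A2 = 101/143; threaded value p + q = 244; c = -28; cross terms: (-27*-37 - 6*-15)=1089, (6*-33 - 7*-37)=61, (7*-28 - -3*-33)=-295, (-3*7 - -8*-28)=-245, (-8*3 - -35*7)=221, (-35*-15 - -27*3)=606; twice the area = |1437| = 1437; area = 1437/2; answer 1437/2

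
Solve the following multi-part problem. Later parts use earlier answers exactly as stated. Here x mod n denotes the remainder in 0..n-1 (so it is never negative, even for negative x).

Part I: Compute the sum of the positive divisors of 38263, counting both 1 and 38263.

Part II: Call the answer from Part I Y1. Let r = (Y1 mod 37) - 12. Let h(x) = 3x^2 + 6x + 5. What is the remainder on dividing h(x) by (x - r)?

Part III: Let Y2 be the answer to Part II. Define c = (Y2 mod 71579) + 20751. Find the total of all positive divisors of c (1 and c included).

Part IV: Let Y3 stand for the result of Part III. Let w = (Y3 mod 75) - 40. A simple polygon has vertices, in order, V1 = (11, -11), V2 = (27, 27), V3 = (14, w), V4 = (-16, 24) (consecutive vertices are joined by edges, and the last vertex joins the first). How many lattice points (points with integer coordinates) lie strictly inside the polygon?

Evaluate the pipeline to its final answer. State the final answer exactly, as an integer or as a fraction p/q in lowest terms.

298

Part I: 38263 = 83 * 461; sigma = (1 + 83) * (1 + 461) = 84 * 462 = 38808; answer 38808
Part II: Y1 = 38808; r = 20; remainder = value at the root: 3*(20)^2 + 6*(20)^1 + 5 = (1200) + (120) + (5) = 1325; answer 1325
Part III: Y2 = 1325; c = 22076; 22076 = 2^2 * 5519; sigma = (1 + 2 + 4) * (1 + 5519) = 7 * 5520 = 38640; answer 38640
Part IV: Y3 = 38640; w = -25; cross terms: (11*27 - 27*-11)=594, (27*-25 - 14*27)=-1053, (14*24 - -16*-25)=-64, (-16*-11 - 11*24)=-88; twice the area = |-611| = 611; area = 611/2; boundary points = 2 + 13 + 1 + 1 = 17; strictly interior points = area - boundary/2 + 1 = 298; answer 298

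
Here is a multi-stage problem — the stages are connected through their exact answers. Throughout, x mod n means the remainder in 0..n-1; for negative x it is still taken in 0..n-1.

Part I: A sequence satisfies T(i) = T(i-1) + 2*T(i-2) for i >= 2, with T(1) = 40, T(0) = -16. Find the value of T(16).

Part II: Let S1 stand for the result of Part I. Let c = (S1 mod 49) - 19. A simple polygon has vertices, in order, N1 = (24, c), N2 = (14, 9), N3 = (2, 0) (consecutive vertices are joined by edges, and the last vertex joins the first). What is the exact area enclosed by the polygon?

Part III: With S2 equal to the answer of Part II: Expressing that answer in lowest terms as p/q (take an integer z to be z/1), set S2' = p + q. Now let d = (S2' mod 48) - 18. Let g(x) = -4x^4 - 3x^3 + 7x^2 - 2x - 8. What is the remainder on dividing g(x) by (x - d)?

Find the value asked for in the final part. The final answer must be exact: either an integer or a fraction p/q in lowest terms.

Part I: T(2) = 1*(40) + 2*(-16) = 8; iterating: T(2)=8, T(3)=88, T(4)=104, T(5)=280, T(6)=488, T(7)=1048, T(8)=2024, T(9)=4120, T(10)=8168, T(11)=16408, T(12)=32744, T(13)=65560, T(14)=131048, T(15)=262168, T(16)=524264; answer 524264
Part II: S1 = 524264; c = -6; cross terms: (24*9 - 14*-6)=300, (14*0 - 2*9)=-18, (2*-6 - 24*0)=-12; twice the area = |270| = 270; area = 135; answer 135
Part III: S2 = 135; threaded value p + q = 136; d = 22; remainder = value at the root: -4*(22)^4 - 3*(22)^3 + 7*(22)^2 - 2*(22)^1 - 8 = (-937024) + (-31944) + (3388) + (-44) + (-8) = -965632; answer -965632

-965632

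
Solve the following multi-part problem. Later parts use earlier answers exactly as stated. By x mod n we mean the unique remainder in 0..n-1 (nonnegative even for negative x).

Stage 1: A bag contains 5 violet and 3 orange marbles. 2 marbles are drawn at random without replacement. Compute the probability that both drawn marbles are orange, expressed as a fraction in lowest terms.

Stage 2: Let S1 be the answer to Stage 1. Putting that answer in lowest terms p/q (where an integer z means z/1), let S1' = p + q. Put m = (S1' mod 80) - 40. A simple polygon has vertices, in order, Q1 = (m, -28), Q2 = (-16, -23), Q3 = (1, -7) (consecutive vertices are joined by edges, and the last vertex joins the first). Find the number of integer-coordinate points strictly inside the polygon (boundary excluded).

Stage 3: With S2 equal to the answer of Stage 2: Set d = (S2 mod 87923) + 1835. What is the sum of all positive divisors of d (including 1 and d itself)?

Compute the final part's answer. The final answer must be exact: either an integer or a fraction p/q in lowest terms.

Stage 1: total draws C(8,2) = 28; favorable C(3,2) = 3; P = 3/28; answer 3/28
Stage 2: S1 = 3/28; threaded value p + q = 31; m = -9; cross terms: (-9*-23 - -16*-28)=-241, (-16*-7 - 1*-23)=135, (1*-28 - -9*-7)=-91; twice the area = |-197| = 197; area = 197/2; boundary points = 1 + 1 + 1 = 3; strictly interior points = area - boundary/2 + 1 = 98; answer 98
Stage 3: S2 = 98; d = 1933; 1933 is prime, so its only divisors are 1 and 1933; sigma = 1 + 1933 = 1934; answer 1934

1934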